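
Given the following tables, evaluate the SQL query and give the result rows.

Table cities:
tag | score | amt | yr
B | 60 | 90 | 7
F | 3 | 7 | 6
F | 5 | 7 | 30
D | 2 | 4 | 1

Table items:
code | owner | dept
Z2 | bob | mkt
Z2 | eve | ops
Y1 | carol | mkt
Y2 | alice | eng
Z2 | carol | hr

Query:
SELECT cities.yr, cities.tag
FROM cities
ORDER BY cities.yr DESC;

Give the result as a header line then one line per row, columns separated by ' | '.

== RESULT ==
cities.yr | cities.tag
30 | F
7 | B
6 | F
1 | D

Derivation:
After SELECT (4 rows):
cities.yr | cities.tag
7 | B
6 | F
30 | F
1 | D
After ORDER BY (4 rows):
cities.yr | cities.tag
30 | F
7 | B
6 | F
1 | D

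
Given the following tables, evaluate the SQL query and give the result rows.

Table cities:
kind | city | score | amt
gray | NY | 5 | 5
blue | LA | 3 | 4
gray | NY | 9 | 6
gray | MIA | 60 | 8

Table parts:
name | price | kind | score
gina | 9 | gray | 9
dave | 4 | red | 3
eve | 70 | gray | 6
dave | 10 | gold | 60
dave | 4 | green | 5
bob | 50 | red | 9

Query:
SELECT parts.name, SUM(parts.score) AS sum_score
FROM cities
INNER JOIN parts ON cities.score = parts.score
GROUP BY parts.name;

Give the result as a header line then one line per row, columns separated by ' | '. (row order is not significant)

== RESULT ==
parts.name | sum_score
dave | 68
gina | 9
bob | 9

Derivation:
After JOIN parts (5 rows):
cities.kind | cities.city | cities.score | cities.amt | parts.name | parts.price | parts.kind | parts.score
gray | NY | 5 | 5 | dave | 4 | green | 5
blue | LA | 3 | 4 | dave | 4 | red | 3
gray | NY | 9 | 6 | gina | 9 | gray | 9
gray | NY | 9 | 6 | bob | 50 | red | 9
gray | MIA | 60 | 8 | dave | 10 | gold | 60
After GROUP BY (3 rows):
parts.name | sum_score
dave | 68
gina | 9
bob | 9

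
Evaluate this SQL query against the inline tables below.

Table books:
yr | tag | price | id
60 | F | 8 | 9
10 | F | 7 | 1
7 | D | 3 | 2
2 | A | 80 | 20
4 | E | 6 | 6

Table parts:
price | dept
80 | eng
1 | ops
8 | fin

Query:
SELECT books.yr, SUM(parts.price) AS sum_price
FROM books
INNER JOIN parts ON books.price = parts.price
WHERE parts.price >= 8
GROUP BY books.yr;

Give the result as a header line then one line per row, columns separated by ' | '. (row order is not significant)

After JOIN parts (2 rows):
books.yr | books.tag | books.price | books.id | parts.price | parts.dept
60 | F | 8 | 9 | 8 | fin
2 | A | 80 | 20 | 80 | eng
After WHERE (2 rows):
books.yr | books.tag | books.price | books.id | parts.price | parts.dept
60 | F | 8 | 9 | 8 | fin
2 | A | 80 | 20 | 80 | eng
After GROUP BY (2 rows):
books.yr | sum_price
60 | 8
2 | 80

== RESULT ==
books.yr | sum_price
60 | 8
2 | 80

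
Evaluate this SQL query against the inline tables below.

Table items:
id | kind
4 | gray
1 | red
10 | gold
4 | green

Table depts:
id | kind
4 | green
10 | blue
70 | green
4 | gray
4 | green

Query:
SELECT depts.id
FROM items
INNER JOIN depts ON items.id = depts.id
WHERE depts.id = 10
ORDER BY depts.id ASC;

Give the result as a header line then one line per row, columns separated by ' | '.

After JOIN depts (7 rows):
items.id | items.kind | depts.id | depts.kind
4 | gray | 4 | green
4 | gray | 4 | gray
4 | gray | 4 | green
10 | gold | 10 | blue
4 | green | 4 | green
4 | green | 4 | gray
4 | green | 4 | green
After WHERE (1 rows):
items.id | items.kind | depts.id | depts.kind
10 | gold | 10 | blue
After SELECT (1 rows):
depts.id
10
After ORDER BY (1 rows):
depts.id
10

== RESULT ==
depts.id
10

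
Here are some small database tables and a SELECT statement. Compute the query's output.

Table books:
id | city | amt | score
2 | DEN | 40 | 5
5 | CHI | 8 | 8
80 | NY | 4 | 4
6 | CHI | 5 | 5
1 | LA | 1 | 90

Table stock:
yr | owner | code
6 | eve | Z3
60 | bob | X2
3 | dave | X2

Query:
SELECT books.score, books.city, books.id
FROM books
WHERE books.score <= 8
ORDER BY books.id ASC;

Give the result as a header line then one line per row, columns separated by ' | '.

After WHERE (4 rows):
books.id | books.city | books.amt | books.score
2 | DEN | 40 | 5
5 | CHI | 8 | 8
80 | NY | 4 | 4
6 | CHI | 5 | 5
After SELECT (4 rows):
books.score | books.city | books.id
5 | DEN | 2
8 | CHI | 5
4 | NY | 80
5 | CHI | 6
After ORDER BY (4 rows):
books.score | books.city | books.id
5 | DEN | 2
8 | CHI | 5
5 | CHI | 6
4 | NY | 80

== RESULT ==
books.score | books.city | books.id
5 | DEN | 2
8 | CHI | 5
5 | CHI | 6
4 | NY | 80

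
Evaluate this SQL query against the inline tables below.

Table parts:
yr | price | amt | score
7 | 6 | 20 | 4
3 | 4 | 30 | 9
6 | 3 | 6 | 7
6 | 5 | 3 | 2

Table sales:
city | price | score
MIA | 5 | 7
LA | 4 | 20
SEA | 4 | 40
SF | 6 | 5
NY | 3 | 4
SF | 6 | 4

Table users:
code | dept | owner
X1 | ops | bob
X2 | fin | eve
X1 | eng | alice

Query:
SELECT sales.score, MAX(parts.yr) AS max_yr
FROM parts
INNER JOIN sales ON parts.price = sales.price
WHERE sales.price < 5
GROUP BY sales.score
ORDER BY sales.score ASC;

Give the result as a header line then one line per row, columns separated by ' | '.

== RESULT ==
sales.score | max_yr
4 | 6
20 | 3
40 | 3

Derivation:
After JOIN sales (6 rows):
parts.yr | parts.price | parts.amt | parts.score | sales.city | sales.price | sales.score
7 | 6 | 20 | 4 | SF | 6 | 5
7 | 6 | 20 | 4 | SF | 6 | 4
3 | 4 | 30 | 9 | LA | 4 | 20
3 | 4 | 30 | 9 | SEA | 4 | 40
6 | 3 | 6 | 7 | NY | 3 | 4
6 | 5 | 3 | 2 | MIA | 5 | 7
After WHERE (3 rows):
parts.yr | parts.price | parts.amt | parts.score | sales.city | sales.price | sales.score
3 | 4 | 30 | 9 | LA | 4 | 20
3 | 4 | 30 | 9 | SEA | 4 | 40
6 | 3 | 6 | 7 | NY | 3 | 4
After GROUP BY (3 rows):
sales.score | max_yr
20 | 3
40 | 3
4 | 6
After ORDER BY (3 rows):
sales.score | max_yr
4 | 6
20 | 3
40 | 3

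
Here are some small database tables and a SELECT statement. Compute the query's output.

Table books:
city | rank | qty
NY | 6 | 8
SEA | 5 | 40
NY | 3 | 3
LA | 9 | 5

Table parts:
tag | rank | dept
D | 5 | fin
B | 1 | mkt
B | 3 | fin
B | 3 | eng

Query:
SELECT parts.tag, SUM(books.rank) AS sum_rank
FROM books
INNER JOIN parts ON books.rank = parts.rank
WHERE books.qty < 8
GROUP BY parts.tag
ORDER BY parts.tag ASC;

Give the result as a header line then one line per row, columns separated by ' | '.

After JOIN parts (3 rows):
books.city | books.rank | books.qty | parts.tag | parts.rank | parts.dept
SEA | 5 | 40 | D | 5 | fin
NY | 3 | 3 | B | 3 | fin
NY | 3 | 3 | B | 3 | eng
After WHERE (2 rows):
books.city | books.rank | books.qty | parts.tag | parts.rank | parts.dept
NY | 3 | 3 | B | 3 | fin
NY | 3 | 3 | B | 3 | eng
After GROUP BY (1 rows):
parts.tag | sum_rank
B | 6
After ORDER BY (1 rows):
parts.tag | sum_rank
B | 6

== RESULT ==
parts.tag | sum_rank
B | 6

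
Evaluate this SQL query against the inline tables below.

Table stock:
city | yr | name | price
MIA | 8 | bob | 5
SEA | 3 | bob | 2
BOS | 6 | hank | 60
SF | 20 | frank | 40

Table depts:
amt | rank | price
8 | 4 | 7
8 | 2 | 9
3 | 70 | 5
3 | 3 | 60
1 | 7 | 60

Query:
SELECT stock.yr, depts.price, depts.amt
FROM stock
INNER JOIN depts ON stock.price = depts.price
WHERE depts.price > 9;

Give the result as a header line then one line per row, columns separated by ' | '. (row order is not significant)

== RESULT ==
stock.yr | depts.price | depts.amt
6 | 60 | 3
6 | 60 | 1

Derivation:
After JOIN depts (3 rows):
stock.city | stock.yr | stock.name | stock.price | depts.amt | depts.rank | depts.price
MIA | 8 | bob | 5 | 3 | 70 | 5
BOS | 6 | hank | 60 | 3 | 3 | 60
BOS | 6 | hank | 60 | 1 | 7 | 60
After WHERE (2 rows):
stock.city | stock.yr | stock.name | stock.price | depts.amt | depts.rank | depts.price
BOS | 6 | hank | 60 | 3 | 3 | 60
BOS | 6 | hank | 60 | 1 | 7 | 60
After SELECT (2 rows):
stock.yr | depts.price | depts.amt
6 | 60 | 3
6 | 60 | 1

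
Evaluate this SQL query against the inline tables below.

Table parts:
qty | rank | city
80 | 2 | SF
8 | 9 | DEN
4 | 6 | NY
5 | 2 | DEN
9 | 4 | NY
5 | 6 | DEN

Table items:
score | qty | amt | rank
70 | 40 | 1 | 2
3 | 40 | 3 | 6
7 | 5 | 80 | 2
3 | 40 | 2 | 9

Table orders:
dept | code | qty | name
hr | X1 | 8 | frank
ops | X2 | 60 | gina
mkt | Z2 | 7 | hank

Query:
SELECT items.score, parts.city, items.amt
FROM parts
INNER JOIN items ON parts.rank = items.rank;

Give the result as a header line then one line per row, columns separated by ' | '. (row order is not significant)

After JOIN items (7 rows):
parts.qty | parts.rank | parts.city | items.score | items.qty | items.amt | items.rank
80 | 2 | SF | 70 | 40 | 1 | 2
80 | 2 | SF | 7 | 5 | 80 | 2
8 | 9 | DEN | 3 | 40 | 2 | 9
4 | 6 | NY | 3 | 40 | 3 | 6
5 | 2 | DEN | 70 | 40 | 1 | 2
5 | 2 | DEN | 7 | 5 | 80 | 2
5 | 6 | DEN | 3 | 40 | 3 | 6
After SELECT (7 rows):
items.score | parts.city | items.amt
70 | SF | 1
7 | SF | 80
3 | DEN | 2
3 | NY | 3
70 | DEN | 1
7 | DEN | 80
3 | DEN | 3

== RESULT ==
items.score | parts.city | items.amt
70 | SF | 1
7 | SF | 80
3 | DEN | 2
3 | NY | 3
70 | DEN | 1
7 | DEN | 80
3 | DEN | 3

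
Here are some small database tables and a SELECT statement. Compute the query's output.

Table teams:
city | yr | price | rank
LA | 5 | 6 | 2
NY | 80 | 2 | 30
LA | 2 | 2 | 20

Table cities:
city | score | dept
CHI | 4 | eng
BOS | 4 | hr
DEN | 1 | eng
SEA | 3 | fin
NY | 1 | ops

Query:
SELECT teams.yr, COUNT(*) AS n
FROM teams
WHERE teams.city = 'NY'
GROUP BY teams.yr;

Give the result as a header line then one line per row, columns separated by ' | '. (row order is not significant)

After WHERE (1 rows):
teams.city | teams.yr | teams.price | teams.rank
NY | 80 | 2 | 30
After GROUP BY (1 rows):
teams.yr | n
80 | 1

== RESULT ==
teams.yr | n
80 | 1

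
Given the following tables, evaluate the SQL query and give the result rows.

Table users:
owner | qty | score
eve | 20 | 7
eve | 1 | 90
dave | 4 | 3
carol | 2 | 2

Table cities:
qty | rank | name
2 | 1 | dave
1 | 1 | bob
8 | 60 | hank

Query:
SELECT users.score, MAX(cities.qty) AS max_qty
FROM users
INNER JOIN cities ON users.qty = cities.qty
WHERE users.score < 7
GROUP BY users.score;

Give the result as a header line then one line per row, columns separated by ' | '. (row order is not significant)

== RESULT ==
users.score | max_qty
2 | 2

Derivation:
After JOIN cities (2 rows):
users.owner | users.qty | users.score | cities.qty | cities.rank | cities.name
eve | 1 | 90 | 1 | 1 | bob
carol | 2 | 2 | 2 | 1 | dave
After WHERE (1 rows):
users.owner | users.qty | users.score | cities.qty | cities.rank | cities.name
carol | 2 | 2 | 2 | 1 | dave
After GROUP BY (1 rows):
users.score | max_qty
2 | 2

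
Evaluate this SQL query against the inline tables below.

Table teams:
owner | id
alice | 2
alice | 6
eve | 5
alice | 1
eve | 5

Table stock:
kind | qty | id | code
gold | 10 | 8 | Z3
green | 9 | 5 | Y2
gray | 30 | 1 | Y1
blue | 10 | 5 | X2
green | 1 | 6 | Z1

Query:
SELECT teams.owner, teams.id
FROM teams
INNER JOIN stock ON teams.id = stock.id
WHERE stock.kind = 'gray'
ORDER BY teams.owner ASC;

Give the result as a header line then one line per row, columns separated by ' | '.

After JOIN stock (6 rows):
teams.owner | teams.id | stock.kind | stock.qty | stock.id | stock.code
alice | 6 | green | 1 | 6 | Z1
eve | 5 | green | 9 | 5 | Y2
eve | 5 | blue | 10 | 5 | X2
alice | 1 | gray | 30 | 1 | Y1
eve | 5 | green | 9 | 5 | Y2
eve | 5 | blue | 10 | 5 | X2
After WHERE (1 rows):
teams.owner | teams.id | stock.kind | stock.qty | stock.id | stock.code
alice | 1 | gray | 30 | 1 | Y1
After SELECT (1 rows):
teams.owner | teams.id
alice | 1
After ORDER BY (1 rows):
teams.owner | teams.id
alice | 1

== RESULT ==
teams.owner | teams.id
alice | 1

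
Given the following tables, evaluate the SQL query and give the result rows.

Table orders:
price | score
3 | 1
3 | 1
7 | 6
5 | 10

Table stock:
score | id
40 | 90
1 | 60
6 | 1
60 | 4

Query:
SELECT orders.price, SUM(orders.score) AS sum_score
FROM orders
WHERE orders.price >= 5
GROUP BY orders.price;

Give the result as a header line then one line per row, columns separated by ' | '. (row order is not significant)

== RESULT ==
orders.price | sum_score
7 | 6
5 | 10

Derivation:
After WHERE (2 rows):
orders.price | orders.score
7 | 6
5 | 10
After GROUP BY (2 rows):
orders.price | sum_score
7 | 6
5 | 10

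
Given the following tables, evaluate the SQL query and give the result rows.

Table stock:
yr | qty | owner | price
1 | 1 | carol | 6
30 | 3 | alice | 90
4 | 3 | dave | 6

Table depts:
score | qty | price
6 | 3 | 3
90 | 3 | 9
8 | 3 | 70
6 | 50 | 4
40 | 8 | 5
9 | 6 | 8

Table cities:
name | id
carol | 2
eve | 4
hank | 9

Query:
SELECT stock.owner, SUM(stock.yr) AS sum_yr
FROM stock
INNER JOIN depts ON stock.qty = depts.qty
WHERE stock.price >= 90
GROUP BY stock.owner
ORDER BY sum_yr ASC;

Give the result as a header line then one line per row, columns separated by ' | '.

After JOIN depts (6 rows):
stock.yr | stock.qty | stock.owner | stock.price | depts.score | depts.qty | depts.price
30 | 3 | alice | 90 | 6 | 3 | 3
30 | 3 | alice | 90 | 90 | 3 | 9
30 | 3 | alice | 90 | 8 | 3 | 70
4 | 3 | dave | 6 | 6 | 3 | 3
4 | 3 | dave | 6 | 90 | 3 | 9
4 | 3 | dave | 6 | 8 | 3 | 70
After WHERE (3 rows):
stock.yr | stock.qty | stock.owner | stock.price | depts.score | depts.qty | depts.price
30 | 3 | alice | 90 | 6 | 3 | 3
30 | 3 | alice | 90 | 90 | 3 | 9
30 | 3 | alice | 90 | 8 | 3 | 70
After GROUP BY (1 rows):
stock.owner | sum_yr
alice | 90
After ORDER BY (1 rows):
stock.owner | sum_yr
alice | 90

== RESULT ==
stock.owner | sum_yr
alice | 90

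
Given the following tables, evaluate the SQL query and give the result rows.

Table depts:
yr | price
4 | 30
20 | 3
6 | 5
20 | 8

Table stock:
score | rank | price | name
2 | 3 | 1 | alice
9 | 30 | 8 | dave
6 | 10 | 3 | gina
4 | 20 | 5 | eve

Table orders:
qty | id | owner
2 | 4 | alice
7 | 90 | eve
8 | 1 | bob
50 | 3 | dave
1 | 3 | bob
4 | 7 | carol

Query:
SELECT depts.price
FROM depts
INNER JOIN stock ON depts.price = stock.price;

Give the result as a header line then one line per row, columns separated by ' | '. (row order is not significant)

== RESULT ==
depts.price
3
5
8

Derivation:
After JOIN stock (3 rows):
depts.yr | depts.price | stock.score | stock.rank | stock.price | stock.name
20 | 3 | 6 | 10 | 3 | gina
6 | 5 | 4 | 20 | 5 | eve
20 | 8 | 9 | 30 | 8 | dave
After SELECT (3 rows):
depts.price
3
5
8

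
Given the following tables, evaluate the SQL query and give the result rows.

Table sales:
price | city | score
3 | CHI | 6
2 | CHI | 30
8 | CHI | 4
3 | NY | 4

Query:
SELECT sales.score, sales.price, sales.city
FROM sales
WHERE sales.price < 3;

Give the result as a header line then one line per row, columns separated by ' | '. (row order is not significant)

After WHERE (1 rows):
sales.price | sales.city | sales.score
2 | CHI | 30
After SELECT (1 rows):
sales.score | sales.price | sales.city
30 | 2 | CHI

== RESULT ==
sales.score | sales.price | sales.city
30 | 2 | CHI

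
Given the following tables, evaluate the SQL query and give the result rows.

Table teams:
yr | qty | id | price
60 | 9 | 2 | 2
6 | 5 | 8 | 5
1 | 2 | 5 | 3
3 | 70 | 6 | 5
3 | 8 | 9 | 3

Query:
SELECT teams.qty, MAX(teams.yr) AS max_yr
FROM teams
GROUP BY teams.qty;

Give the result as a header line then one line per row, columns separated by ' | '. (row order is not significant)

After GROUP BY (5 rows):
teams.qty | max_yr
9 | 60
5 | 6
2 | 1
70 | 3
8 | 3

== RESULT ==
teams.qty | max_yr
9 | 60
5 | 6
2 | 1
70 | 3
8 | 3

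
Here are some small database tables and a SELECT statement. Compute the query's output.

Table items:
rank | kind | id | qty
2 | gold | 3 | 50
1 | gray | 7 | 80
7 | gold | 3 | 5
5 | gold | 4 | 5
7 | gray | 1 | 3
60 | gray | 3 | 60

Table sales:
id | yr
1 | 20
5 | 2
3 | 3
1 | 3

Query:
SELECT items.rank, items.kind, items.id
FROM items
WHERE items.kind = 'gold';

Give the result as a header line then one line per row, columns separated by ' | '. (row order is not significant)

== RESULT ==
items.rank | items.kind | items.id
2 | gold | 3
7 | gold | 3
5 | gold | 4

Derivation:
After WHERE (3 rows):
items.rank | items.kind | items.id | items.qty
2 | gold | 3 | 50
7 | gold | 3 | 5
5 | gold | 4 | 5
After SELECT (3 rows):
items.rank | items.kind | items.id
2 | gold | 3
7 | gold | 3
5 | gold | 4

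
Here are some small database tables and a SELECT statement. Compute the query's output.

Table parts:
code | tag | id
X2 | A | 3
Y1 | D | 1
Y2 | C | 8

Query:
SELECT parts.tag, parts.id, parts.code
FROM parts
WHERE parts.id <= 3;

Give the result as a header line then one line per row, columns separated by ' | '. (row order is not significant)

After WHERE (2 rows):
parts.code | parts.tag | parts.id
X2 | A | 3
Y1 | D | 1
After SELECT (2 rows):
parts.tag | parts.id | parts.code
A | 3 | X2
D | 1 | Y1

== RESULT ==
parts.tag | parts.id | parts.code
A | 3 | X2
D | 1 | Y1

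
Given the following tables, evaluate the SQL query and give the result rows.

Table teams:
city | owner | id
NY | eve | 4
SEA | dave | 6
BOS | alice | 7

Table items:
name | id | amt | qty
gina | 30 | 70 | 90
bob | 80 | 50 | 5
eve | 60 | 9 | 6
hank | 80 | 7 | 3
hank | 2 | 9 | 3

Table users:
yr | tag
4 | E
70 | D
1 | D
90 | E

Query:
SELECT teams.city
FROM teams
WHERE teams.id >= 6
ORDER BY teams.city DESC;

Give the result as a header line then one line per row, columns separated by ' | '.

== RESULT ==
teams.city
SEA
BOS

Derivation:
After WHERE (2 rows):
teams.city | teams.owner | teams.id
SEA | dave | 6
BOS | alice | 7
After SELECT (2 rows):
teams.city
SEA
BOS
After ORDER BY (2 rows):
teams.city
SEA
BOS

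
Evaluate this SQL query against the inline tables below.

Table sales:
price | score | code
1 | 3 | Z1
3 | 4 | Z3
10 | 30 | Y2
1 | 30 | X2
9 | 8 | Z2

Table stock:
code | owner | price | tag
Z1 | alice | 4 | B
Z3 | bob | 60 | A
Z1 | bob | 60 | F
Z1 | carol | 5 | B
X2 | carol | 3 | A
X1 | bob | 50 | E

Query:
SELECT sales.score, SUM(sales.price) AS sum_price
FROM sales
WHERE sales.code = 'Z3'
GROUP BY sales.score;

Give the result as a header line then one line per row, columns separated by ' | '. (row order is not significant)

After WHERE (1 rows):
sales.price | sales.score | sales.code
3 | 4 | Z3
After GROUP BY (1 rows):
sales.score | sum_price
4 | 3

== RESULT ==
sales.score | sum_price
4 | 3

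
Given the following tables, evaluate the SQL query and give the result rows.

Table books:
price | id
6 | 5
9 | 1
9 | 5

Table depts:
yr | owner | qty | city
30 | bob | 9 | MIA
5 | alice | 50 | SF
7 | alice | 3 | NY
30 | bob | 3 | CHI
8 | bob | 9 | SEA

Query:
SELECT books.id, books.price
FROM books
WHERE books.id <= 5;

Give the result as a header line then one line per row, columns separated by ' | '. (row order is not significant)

== RESULT ==
books.id | books.price
5 | 6
1 | 9
5 | 9

Derivation:
After WHERE (3 rows):
books.price | books.id
6 | 5
9 | 1
9 | 5
After SELECT (3 rows):
books.id | books.price
5 | 6
1 | 9
5 | 9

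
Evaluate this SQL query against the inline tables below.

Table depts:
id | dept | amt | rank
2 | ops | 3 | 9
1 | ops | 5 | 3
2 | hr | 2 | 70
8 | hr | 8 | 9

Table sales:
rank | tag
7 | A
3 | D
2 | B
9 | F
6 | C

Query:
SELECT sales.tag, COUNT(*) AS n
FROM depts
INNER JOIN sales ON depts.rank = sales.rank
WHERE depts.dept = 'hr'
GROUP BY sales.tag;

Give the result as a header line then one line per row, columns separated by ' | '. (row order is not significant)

After JOIN sales (3 rows):
depts.id | depts.dept | depts.amt | depts.rank | sales.rank | sales.tag
2 | ops | 3 | 9 | 9 | F
1 | ops | 5 | 3 | 3 | D
8 | hr | 8 | 9 | 9 | F
After WHERE (1 rows):
depts.id | depts.dept | depts.amt | depts.rank | sales.rank | sales.tag
8 | hr | 8 | 9 | 9 | F
After GROUP BY (1 rows):
sales.tag | n
F | 1

== RESULT ==
sales.tag | n
F | 1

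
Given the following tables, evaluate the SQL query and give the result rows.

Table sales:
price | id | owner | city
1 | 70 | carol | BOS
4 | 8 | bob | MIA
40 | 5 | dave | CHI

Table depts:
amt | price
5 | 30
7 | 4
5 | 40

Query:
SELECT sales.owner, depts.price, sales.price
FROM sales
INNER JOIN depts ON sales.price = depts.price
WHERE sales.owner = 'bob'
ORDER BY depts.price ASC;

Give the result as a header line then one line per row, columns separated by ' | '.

After JOIN depts (2 rows):
sales.price | sales.id | sales.owner | sales.city | depts.amt | depts.price
4 | 8 | bob | MIA | 7 | 4
40 | 5 | dave | CHI | 5 | 40
After WHERE (1 rows):
sales.price | sales.id | sales.owner | sales.city | depts.amt | depts.price
4 | 8 | bob | MIA | 7 | 4
After SELECT (1 rows):
sales.owner | depts.price | sales.price
bob | 4 | 4
After ORDER BY (1 rows):
sales.owner | depts.price | sales.price
bob | 4 | 4

== RESULT ==
sales.owner | depts.price | sales.price
bob | 4 | 4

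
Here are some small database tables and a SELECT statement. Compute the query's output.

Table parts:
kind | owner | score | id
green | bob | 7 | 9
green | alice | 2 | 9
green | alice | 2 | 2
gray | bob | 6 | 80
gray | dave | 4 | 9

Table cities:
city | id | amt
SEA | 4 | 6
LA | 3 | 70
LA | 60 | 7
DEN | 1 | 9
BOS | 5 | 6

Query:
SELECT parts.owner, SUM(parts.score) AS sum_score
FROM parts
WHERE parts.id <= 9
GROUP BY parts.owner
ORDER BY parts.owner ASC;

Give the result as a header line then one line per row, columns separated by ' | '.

After WHERE (4 rows):
parts.kind | parts.owner | parts.score | parts.id
green | bob | 7 | 9
green | alice | 2 | 9
green | alice | 2 | 2
gray | dave | 4 | 9
After GROUP BY (3 rows):
parts.owner | sum_score
bob | 7
alice | 4
dave | 4
After ORDER BY (3 rows):
parts.owner | sum_score
alice | 4
bob | 7
dave | 4

== RESULT ==
parts.owner | sum_score
alice | 4
bob | 7
dave | 4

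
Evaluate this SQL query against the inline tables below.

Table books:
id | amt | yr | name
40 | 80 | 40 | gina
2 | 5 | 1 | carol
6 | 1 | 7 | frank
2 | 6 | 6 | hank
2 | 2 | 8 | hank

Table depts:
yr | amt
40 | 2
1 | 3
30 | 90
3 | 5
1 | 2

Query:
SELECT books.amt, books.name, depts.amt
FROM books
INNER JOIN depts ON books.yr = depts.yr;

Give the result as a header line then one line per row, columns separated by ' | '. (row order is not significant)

After JOIN depts (3 rows):
books.id | books.amt | books.yr | books.name | depts.yr | depts.amt
40 | 80 | 40 | gina | 40 | 2
2 | 5 | 1 | carol | 1 | 3
2 | 5 | 1 | carol | 1 | 2
After SELECT (3 rows):
books.amt | books.name | depts.amt
80 | gina | 2
5 | carol | 3
5 | carol | 2

== RESULT ==
books.amt | books.name | depts.amt
80 | gina | 2
5 | carol | 3
5 | carol | 2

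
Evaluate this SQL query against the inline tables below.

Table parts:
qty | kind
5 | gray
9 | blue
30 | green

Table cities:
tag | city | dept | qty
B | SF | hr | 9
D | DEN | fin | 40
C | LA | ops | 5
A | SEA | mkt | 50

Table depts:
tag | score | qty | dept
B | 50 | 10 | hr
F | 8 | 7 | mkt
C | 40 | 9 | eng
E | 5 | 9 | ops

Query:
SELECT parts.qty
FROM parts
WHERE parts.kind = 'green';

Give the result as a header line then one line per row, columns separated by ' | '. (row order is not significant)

== RESULT ==
parts.qty
30

Derivation:
After WHERE (1 rows):
parts.qty | parts.kind
30 | green
After SELECT (1 rows):
parts.qty
30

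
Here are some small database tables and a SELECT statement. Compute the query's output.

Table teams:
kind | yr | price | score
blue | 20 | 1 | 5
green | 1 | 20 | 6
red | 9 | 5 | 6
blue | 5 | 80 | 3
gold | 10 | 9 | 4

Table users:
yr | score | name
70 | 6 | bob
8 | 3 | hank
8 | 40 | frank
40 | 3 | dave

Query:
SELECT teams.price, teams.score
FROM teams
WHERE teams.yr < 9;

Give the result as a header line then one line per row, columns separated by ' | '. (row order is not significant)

After WHERE (2 rows):
teams.kind | teams.yr | teams.price | teams.score
green | 1 | 20 | 6
blue | 5 | 80 | 3
After SELECT (2 rows):
teams.price | teams.score
20 | 6
80 | 3

== RESULT ==
teams.price | teams.score
20 | 6
80 | 3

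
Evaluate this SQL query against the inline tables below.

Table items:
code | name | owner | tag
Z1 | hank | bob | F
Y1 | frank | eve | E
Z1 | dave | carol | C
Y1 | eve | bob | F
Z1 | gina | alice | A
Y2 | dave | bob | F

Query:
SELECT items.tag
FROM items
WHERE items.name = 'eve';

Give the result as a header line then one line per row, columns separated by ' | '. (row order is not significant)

== RESULT ==
items.tag
F

Derivation:
After WHERE (1 rows):
items.code | items.name | items.owner | items.tag
Y1 | eve | bob | F
After SELECT (1 rows):
items.tag
F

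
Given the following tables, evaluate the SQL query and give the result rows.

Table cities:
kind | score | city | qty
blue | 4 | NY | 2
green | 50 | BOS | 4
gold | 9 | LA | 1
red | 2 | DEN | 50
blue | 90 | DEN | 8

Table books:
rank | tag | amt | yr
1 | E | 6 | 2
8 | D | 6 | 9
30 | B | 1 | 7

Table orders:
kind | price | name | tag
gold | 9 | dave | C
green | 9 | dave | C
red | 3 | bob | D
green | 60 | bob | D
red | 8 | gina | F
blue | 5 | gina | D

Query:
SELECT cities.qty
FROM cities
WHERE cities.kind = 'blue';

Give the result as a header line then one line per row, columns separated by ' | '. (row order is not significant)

After WHERE (2 rows):
cities.kind | cities.score | cities.city | cities.qty
blue | 4 | NY | 2
blue | 90 | DEN | 8
After SELECT (2 rows):
cities.qty
2
8

== RESULT ==
cities.qty
2
8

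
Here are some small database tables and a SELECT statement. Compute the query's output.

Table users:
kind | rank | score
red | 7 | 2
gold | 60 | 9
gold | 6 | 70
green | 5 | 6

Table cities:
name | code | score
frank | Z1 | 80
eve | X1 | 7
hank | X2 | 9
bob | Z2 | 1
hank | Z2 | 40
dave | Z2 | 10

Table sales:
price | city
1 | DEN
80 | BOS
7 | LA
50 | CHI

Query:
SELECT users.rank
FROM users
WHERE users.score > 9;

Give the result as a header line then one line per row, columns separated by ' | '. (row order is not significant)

== RESULT ==
users.rank
6

Derivation:
After WHERE (1 rows):
users.kind | users.rank | users.score
gold | 6 | 70
After SELECT (1 rows):
users.rank
6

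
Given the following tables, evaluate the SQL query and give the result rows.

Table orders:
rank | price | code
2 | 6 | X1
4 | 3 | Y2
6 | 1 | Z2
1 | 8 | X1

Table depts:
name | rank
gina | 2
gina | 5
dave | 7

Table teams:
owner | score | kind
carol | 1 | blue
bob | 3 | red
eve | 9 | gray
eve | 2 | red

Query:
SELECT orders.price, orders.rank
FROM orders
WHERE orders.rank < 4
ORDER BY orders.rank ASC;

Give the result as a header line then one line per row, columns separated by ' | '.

After WHERE (2 rows):
orders.rank | orders.price | orders.code
2 | 6 | X1
1 | 8 | X1
After SELECT (2 rows):
orders.price | orders.rank
6 | 2
8 | 1
After ORDER BY (2 rows):
orders.price | orders.rank
8 | 1
6 | 2

== RESULT ==
orders.price | orders.rank
8 | 1
6 | 2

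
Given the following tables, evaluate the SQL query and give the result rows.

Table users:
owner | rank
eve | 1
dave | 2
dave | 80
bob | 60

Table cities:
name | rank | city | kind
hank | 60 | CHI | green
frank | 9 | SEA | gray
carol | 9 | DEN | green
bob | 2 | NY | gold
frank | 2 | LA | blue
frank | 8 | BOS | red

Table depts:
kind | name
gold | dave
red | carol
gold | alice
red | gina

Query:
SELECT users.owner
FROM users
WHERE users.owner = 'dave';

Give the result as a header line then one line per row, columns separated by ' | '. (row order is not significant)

== RESULT ==
users.owner
dave
dave

Derivation:
After WHERE (2 rows):
users.owner | users.rank
dave | 2
dave | 80
After SELECT (2 rows):
users.owner
dave
dave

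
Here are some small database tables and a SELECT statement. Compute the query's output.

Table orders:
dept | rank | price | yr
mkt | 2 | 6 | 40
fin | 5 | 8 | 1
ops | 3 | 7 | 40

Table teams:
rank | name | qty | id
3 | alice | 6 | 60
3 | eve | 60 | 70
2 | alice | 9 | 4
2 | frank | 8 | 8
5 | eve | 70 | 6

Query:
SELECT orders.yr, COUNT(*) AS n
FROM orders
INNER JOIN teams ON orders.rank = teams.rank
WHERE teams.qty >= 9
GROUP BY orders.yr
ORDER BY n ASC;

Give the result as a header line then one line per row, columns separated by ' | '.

After JOIN teams (5 rows):
orders.dept | orders.rank | orders.price | orders.yr | teams.rank | teams.name | teams.qty | teams.id
mkt | 2 | 6 | 40 | 2 | alice | 9 | 4
mkt | 2 | 6 | 40 | 2 | frank | 8 | 8
fin | 5 | 8 | 1 | 5 | eve | 70 | 6
ops | 3 | 7 | 40 | 3 | alice | 6 | 60
ops | 3 | 7 | 40 | 3 | eve | 60 | 70
After WHERE (3 rows):
orders.dept | orders.rank | orders.price | orders.yr | teams.rank | teams.name | teams.qty | teams.id
mkt | 2 | 6 | 40 | 2 | alice | 9 | 4
fin | 5 | 8 | 1 | 5 | eve | 70 | 6
ops | 3 | 7 | 40 | 3 | eve | 60 | 70
After GROUP BY (2 rows):
orders.yr | n
40 | 2
1 | 1
After ORDER BY (2 rows):
orders.yr | n
1 | 1
40 | 2

== RESULT ==
orders.yr | n
1 | 1
40 | 2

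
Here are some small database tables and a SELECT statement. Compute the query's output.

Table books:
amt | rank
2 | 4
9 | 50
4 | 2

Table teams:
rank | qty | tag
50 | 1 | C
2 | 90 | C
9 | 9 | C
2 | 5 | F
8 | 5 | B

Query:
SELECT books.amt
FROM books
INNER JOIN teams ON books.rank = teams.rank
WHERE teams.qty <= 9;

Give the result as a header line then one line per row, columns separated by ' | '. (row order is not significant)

After JOIN teams (3 rows):
books.amt | books.rank | teams.rank | teams.qty | teams.tag
9 | 50 | 50 | 1 | C
4 | 2 | 2 | 90 | C
4 | 2 | 2 | 5 | F
After WHERE (2 rows):
books.amt | books.rank | teams.rank | teams.qty | teams.tag
9 | 50 | 50 | 1 | C
4 | 2 | 2 | 5 | F
After SELECT (2 rows):
books.amt
9
4

== RESULT ==
books.amt
9
4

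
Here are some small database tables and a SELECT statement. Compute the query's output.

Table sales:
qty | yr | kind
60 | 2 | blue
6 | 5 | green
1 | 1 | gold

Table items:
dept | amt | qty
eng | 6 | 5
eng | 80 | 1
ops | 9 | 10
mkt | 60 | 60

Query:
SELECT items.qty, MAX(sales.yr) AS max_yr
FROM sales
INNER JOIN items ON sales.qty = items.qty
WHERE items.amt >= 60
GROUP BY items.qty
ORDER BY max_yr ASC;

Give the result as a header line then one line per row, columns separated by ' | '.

After JOIN items (2 rows):
sales.qty | sales.yr | sales.kind | items.dept | items.amt | items.qty
60 | 2 | blue | mkt | 60 | 60
1 | 1 | gold | eng | 80 | 1
After WHERE (2 rows):
sales.qty | sales.yr | sales.kind | items.dept | items.amt | items.qty
60 | 2 | blue | mkt | 60 | 60
1 | 1 | gold | eng | 80 | 1
After GROUP BY (2 rows):
items.qty | max_yr
60 | 2
1 | 1
After ORDER BY (2 rows):
items.qty | max_yr
1 | 1
60 | 2

== RESULT ==
items.qty | max_yr
1 | 1
60 | 2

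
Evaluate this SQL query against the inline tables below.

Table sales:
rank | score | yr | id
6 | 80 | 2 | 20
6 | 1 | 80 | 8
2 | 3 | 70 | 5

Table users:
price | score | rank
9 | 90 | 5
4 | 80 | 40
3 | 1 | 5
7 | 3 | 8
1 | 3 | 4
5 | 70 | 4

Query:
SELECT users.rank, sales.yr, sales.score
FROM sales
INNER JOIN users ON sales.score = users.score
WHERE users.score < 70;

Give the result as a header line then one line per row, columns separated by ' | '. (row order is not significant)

== RESULT ==
users.rank | sales.yr | sales.score
5 | 80 | 1
8 | 70 | 3
4 | 70 | 3

Derivation:
After JOIN users (4 rows):
sales.rank | sales.score | sales.yr | sales.id | users.price | users.score | users.rank
6 | 80 | 2 | 20 | 4 | 80 | 40
6 | 1 | 80 | 8 | 3 | 1 | 5
2 | 3 | 70 | 5 | 7 | 3 | 8
2 | 3 | 70 | 5 | 1 | 3 | 4
After WHERE (3 rows):
sales.rank | sales.score | sales.yr | sales.id | users.price | users.score | users.rank
6 | 1 | 80 | 8 | 3 | 1 | 5
2 | 3 | 70 | 5 | 7 | 3 | 8
2 | 3 | 70 | 5 | 1 | 3 | 4
After SELECT (3 rows):
users.rank | sales.yr | sales.score
5 | 80 | 1
8 | 70 | 3
4 | 70 | 3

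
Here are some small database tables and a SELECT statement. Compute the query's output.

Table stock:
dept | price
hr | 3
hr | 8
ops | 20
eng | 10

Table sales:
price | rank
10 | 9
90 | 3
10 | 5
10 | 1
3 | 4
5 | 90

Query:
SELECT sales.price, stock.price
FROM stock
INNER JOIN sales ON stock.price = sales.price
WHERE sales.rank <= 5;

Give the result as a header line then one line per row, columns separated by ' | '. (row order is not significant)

After JOIN sales (4 rows):
stock.dept | stock.price | sales.price | sales.rank
hr | 3 | 3 | 4
eng | 10 | 10 | 9
eng | 10 | 10 | 5
eng | 10 | 10 | 1
After WHERE (3 rows):
stock.dept | stock.price | sales.price | sales.rank
hr | 3 | 3 | 4
eng | 10 | 10 | 5
eng | 10 | 10 | 1
After SELECT (3 rows):
sales.price | stock.price
3 | 3
10 | 10
10 | 10

== RESULT ==
sales.price | stock.price
3 | 3
10 | 10
10 | 10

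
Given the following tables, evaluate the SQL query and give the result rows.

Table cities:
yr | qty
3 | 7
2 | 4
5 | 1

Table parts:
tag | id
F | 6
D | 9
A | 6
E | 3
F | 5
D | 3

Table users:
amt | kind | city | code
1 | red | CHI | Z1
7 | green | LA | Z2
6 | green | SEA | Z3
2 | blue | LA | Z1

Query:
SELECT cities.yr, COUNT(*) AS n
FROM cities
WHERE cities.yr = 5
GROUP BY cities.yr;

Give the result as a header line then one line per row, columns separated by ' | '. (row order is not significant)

After WHERE (1 rows):
cities.yr | cities.qty
5 | 1
After GROUP BY (1 rows):
cities.yr | n
5 | 1

== RESULT ==
cities.yr | n
5 | 1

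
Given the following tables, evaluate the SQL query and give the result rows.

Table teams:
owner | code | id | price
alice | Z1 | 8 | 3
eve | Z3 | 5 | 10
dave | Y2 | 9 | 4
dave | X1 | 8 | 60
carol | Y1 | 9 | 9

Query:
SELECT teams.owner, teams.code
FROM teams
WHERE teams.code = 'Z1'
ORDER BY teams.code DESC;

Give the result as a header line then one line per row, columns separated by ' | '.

== RESULT ==
teams.owner | teams.code
alice | Z1

Derivation:
After WHERE (1 rows):
teams.owner | teams.code | teams.id | teams.price
alice | Z1 | 8 | 3
After SELECT (1 rows):
teams.owner | teams.code
alice | Z1
After ORDER BY (1 rows):
teams.owner | teams.code
alice | Z1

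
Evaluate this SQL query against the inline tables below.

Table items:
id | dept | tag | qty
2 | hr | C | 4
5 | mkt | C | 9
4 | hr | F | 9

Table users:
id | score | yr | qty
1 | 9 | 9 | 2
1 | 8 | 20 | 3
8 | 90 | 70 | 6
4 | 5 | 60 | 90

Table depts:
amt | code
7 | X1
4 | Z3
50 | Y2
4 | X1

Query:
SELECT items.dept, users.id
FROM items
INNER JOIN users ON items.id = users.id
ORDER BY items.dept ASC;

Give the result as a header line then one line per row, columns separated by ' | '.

After JOIN users (1 rows):
items.id | items.dept | items.tag | items.qty | users.id | users.score | users.yr | users.qty
4 | hr | F | 9 | 4 | 5 | 60 | 90
After SELECT (1 rows):
items.dept | users.id
hr | 4
After ORDER BY (1 rows):
items.dept | users.id
hr | 4

== RESULT ==
items.dept | users.id
hr | 4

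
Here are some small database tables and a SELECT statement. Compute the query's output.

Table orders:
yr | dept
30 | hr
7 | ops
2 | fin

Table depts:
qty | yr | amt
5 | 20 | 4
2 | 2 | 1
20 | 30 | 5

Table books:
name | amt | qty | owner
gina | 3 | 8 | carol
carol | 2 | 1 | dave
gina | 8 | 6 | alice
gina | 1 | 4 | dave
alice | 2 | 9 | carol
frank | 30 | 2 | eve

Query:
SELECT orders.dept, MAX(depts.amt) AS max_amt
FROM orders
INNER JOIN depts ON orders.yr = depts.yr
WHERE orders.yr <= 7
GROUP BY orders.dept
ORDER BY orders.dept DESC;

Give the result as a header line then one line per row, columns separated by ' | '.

== RESULT ==
orders.dept | max_amt
fin | 1

Derivation:
After JOIN depts (2 rows):
orders.yr | orders.dept | depts.qty | depts.yr | depts.amt
30 | hr | 20 | 30 | 5
2 | fin | 2 | 2 | 1
After WHERE (1 rows):
orders.yr | orders.dept | depts.qty | depts.yr | depts.amt
2 | fin | 2 | 2 | 1
After GROUP BY (1 rows):
orders.dept | max_amt
fin | 1
After ORDER BY (1 rows):
orders.dept | max_amt
fin | 1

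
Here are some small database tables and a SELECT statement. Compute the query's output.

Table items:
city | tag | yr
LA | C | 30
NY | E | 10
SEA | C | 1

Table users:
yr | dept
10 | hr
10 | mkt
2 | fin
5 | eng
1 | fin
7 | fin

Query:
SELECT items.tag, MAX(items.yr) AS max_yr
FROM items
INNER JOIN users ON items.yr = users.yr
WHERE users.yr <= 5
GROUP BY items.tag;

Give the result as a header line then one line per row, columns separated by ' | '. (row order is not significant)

After JOIN users (3 rows):
items.city | items.tag | items.yr | users.yr | users.dept
NY | E | 10 | 10 | hr
NY | E | 10 | 10 | mkt
SEA | C | 1 | 1 | fin
After WHERE (1 rows):
items.city | items.tag | items.yr | users.yr | users.dept
SEA | C | 1 | 1 | fin
After GROUP BY (1 rows):
items.tag | max_yr
C | 1

== RESULT ==
items.tag | max_yr
C | 1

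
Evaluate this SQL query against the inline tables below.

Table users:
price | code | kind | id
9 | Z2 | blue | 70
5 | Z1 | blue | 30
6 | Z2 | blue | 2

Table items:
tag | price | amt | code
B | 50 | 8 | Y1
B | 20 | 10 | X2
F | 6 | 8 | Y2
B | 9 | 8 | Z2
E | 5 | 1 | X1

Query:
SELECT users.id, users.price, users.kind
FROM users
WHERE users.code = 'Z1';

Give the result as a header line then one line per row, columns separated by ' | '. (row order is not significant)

After WHERE (1 rows):
users.price | users.code | users.kind | users.id
5 | Z1 | blue | 30
After SELECT (1 rows):
users.id | users.price | users.kind
30 | 5 | blue

== RESULT ==
users.id | users.price | users.kind
30 | 5 | blue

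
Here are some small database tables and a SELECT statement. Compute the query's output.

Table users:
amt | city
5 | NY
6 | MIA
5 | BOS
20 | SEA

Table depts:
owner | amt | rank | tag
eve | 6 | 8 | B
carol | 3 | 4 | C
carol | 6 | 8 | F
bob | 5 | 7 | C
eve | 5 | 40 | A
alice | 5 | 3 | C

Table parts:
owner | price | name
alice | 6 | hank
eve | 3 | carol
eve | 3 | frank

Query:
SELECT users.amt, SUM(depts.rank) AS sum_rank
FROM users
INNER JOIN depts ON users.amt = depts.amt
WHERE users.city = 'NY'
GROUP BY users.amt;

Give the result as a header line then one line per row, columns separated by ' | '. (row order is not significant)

== RESULT ==
users.amt | sum_rank
5 | 50

Derivation:
After JOIN depts (8 rows):
users.amt | users.city | depts.owner | depts.amt | depts.rank | depts.tag
5 | NY | bob | 5 | 7 | C
5 | NY | eve | 5 | 40 | A
5 | NY | alice | 5 | 3 | C
6 | MIA | eve | 6 | 8 | B
6 | MIA | carol | 6 | 8 | F
5 | BOS | bob | 5 | 7 | C
5 | BOS | eve | 5 | 40 | A
5 | BOS | alice | 5 | 3 | C
After WHERE (3 rows):
users.amt | users.city | depts.owner | depts.amt | depts.rank | depts.tag
5 | NY | bob | 5 | 7 | C
5 | NY | eve | 5 | 40 | A
5 | NY | alice | 5 | 3 | C
After GROUP BY (1 rows):
users.amt | sum_rank
5 | 50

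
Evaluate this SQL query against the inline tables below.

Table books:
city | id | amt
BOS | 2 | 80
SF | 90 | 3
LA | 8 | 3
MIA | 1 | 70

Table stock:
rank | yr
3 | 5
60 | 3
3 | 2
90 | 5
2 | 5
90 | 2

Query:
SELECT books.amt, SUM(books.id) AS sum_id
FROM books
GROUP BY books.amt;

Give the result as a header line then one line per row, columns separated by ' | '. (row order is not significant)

== RESULT ==
books.amt | sum_id
80 | 2
3 | 98
70 | 1

Derivation:
After GROUP BY (3 rows):
books.amt | sum_id
80 | 2
3 | 98
70 | 1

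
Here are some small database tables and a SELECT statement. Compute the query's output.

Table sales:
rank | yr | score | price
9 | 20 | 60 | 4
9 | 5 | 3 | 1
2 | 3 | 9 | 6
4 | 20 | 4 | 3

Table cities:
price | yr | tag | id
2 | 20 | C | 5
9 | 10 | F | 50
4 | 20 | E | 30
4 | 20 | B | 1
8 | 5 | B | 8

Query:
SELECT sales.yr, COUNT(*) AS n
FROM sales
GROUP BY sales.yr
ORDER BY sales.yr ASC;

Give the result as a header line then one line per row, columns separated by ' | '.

After GROUP BY (3 rows):
sales.yr | n
20 | 2
5 | 1
3 | 1
After ORDER BY (3 rows):
sales.yr | n
3 | 1
5 | 1
20 | 2

== RESULT ==
sales.yr | n
3 | 1
5 | 1
20 | 2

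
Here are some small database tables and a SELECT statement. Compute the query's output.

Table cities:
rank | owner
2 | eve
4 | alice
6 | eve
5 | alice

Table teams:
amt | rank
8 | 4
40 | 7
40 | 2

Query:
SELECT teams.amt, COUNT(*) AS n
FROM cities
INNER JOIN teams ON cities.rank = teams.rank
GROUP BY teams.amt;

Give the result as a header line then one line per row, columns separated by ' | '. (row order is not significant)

== RESULT ==
teams.amt | n
40 | 1
8 | 1

Derivation:
After JOIN teams (2 rows):
cities.rank | cities.owner | teams.amt | teams.rank
2 | eve | 40 | 2
4 | alice | 8 | 4
After GROUP BY (2 rows):
teams.amt | n
40 | 1
8 | 1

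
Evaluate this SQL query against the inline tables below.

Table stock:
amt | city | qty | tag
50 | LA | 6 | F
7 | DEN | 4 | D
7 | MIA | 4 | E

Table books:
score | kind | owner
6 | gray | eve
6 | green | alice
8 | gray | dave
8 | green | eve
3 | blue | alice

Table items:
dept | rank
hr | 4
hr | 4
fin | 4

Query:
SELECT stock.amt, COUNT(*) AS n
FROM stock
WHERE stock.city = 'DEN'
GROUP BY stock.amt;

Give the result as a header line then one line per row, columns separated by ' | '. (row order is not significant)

After WHERE (1 rows):
stock.amt | stock.city | stock.qty | stock.tag
7 | DEN | 4 | D
After GROUP BY (1 rows):
stock.amt | n
7 | 1

== RESULT ==
stock.amt | n
7 | 1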